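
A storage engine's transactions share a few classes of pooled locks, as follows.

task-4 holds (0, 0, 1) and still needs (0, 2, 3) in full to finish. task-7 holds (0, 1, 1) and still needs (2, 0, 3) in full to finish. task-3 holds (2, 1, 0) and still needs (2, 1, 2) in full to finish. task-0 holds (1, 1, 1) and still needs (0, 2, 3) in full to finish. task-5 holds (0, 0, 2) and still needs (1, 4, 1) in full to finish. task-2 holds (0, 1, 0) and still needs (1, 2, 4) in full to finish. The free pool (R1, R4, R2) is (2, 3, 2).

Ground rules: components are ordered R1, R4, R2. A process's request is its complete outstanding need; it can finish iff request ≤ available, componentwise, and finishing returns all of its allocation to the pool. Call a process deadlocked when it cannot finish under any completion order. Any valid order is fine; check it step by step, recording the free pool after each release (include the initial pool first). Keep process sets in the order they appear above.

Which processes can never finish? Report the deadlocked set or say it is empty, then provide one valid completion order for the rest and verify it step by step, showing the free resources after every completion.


No process is deadlocked.
Key observation: beginning at task-3, releases accumulate fast enough that every process eventually fits.
A valid finishing order for the others: task-3, task-5, task-4, task-0, task-2, task-7. Verifying each step:
  pool = (2, 3, 2)
  task-3: need (2, 1, 2) fits (2, 3, 2); releases (2, 1, 0), pool now (4, 4, 2)
  task-5: need (1, 4, 1) fits (4, 4, 2); releases (0, 0, 2), pool now (4, 4, 4)
  task-4: need (0, 2, 3) fits (4, 4, 4); releases (0, 0, 1), pool now (4, 4, 5)
  task-0: need (0, 2, 3) fits (4, 4, 5); releases (1, 1, 1), pool now (5, 5, 6)
  task-2: need (1, 2, 4) fits (5, 5, 6); releases (0, 1, 0), pool now (5, 6, 6)
  task-7: need (2, 0, 3) fits (5, 6, 6); releases (0, 1, 1), pool now (5, 7, 7)


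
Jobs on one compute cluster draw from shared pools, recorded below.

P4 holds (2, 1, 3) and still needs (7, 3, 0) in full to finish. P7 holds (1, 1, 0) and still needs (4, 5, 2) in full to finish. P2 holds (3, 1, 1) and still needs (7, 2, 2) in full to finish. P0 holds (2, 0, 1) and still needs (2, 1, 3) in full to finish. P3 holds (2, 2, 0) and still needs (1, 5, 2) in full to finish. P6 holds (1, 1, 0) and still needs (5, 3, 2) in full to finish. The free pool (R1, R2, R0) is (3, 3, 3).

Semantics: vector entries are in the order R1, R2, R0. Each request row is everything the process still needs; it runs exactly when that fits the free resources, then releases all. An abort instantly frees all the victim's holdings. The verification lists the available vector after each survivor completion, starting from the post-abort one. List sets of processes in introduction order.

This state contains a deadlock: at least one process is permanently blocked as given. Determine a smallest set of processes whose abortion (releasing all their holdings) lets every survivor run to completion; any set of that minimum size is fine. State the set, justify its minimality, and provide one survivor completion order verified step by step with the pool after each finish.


Abort P2.
Key observation: the deadlocked P4 becomes finishable only because P2 released (3, 1, 1); it completes at step 2 below.
Why nothing smaller works: aborting no one leaves the state deadlocked as given.
Survivors finish in the order: P0, P4, P7, P3, P6. Verifying each step (pool after the aborts first):
  pool = (6, 4, 4)
  P0 needs (2, 1, 3) <= (6, 4, 4) -> finishes; pool += (2, 0, 1) = (8, 4, 5)
  P4 needs (7, 3, 0) <= (8, 4, 5) -> finishes; pool += (2, 1, 3) = (10, 5, 8)
  P7 needs (4, 5, 2) <= (10, 5, 8) -> finishes; pool += (1, 1, 0) = (11, 6, 8)
  P3 needs (1, 5, 2) <= (11, 6, 8) -> finishes; pool += (2, 2, 0) = (13, 8, 8)
  P6 needs (5, 3, 2) <= (13, 8, 8) -> finishes; pool += (1, 1, 0) = (14, 9, 8)


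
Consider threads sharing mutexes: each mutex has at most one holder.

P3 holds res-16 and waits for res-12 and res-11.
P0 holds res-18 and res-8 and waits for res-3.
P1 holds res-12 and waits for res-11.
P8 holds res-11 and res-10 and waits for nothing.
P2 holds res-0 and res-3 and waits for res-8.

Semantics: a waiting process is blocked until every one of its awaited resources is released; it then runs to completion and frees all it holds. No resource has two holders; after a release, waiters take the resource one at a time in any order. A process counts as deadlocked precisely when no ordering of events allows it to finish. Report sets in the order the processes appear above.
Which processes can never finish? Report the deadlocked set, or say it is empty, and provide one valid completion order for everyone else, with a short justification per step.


The deadlocked set is P0 and P2.
Key observation: the waits loop around P0 -> P2 -> P0 with no way out; no other process is dragged down with it.
One completion order for the rest: P8, P1, P3.
Step-by-step check:
  run P8 (it waits on nothing); releases res-11 and res-10
  P1: everything it awaited (res-11) is free; runs, freeing res-12
  P3: everything it awaited (res-12 and res-11) is free; runs, freeing res-16


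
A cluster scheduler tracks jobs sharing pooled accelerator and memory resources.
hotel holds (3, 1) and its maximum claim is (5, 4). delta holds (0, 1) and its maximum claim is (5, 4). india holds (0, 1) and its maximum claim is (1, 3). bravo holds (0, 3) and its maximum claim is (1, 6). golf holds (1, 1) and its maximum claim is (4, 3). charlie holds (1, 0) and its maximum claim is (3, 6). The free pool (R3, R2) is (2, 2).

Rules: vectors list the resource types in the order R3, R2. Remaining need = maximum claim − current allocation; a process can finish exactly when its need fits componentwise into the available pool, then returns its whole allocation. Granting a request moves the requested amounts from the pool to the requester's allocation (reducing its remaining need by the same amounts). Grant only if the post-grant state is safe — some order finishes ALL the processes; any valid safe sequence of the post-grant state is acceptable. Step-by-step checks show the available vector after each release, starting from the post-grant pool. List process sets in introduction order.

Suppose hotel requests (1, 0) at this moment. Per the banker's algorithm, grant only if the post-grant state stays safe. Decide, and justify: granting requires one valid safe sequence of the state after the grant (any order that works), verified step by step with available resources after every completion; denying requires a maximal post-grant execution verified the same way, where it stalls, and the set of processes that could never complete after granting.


GRANT: granting preserves safety; a valid post-grant sequence is india, hotel, bravo, delta, golf, charlie.
Key observation: the transfer keeps a workable pool ((1, 2)); india starts the safe sequence.
Verifying the post-grant state step by step:
  pool = (1, 2)
  india needs (1, 2) <= (1, 2) -> finishes; pool += (0, 1) = (1, 3)
  hotel needs (1, 3) <= (1, 3) -> finishes; pool += (4, 1) = (5, 4)
  bravo needs (1, 3) <= (5, 4) -> finishes; pool += (0, 3) = (5, 7)
  delta needs (5, 3) <= (5, 7) -> finishes; pool += (0, 1) = (5, 8)
  golf needs (3, 2) <= (5, 8) -> finishes; pool += (1, 1) = (6, 9)
  charlie needs (2, 6) <= (6, 9) -> finishes; pool += (1, 0) = (7, 9)


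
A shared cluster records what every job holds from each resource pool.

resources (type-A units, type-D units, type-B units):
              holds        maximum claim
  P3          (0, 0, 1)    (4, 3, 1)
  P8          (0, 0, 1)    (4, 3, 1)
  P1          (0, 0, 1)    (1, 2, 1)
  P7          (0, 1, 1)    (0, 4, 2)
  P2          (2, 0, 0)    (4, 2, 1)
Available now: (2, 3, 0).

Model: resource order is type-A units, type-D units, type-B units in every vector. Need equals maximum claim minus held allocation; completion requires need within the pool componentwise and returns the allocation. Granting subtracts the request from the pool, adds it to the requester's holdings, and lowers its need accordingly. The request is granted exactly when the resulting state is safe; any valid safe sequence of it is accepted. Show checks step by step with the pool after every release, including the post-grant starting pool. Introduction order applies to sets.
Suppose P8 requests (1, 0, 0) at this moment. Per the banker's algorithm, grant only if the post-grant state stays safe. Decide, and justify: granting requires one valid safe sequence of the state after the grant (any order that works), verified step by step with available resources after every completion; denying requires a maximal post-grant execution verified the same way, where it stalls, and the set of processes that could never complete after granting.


DENY: after the grant no complete ordering would exist.
Key observation: the pool after P1, P7 is (1, 4, 2); every surviving request exceeds it in type-A units, so progress ends there.
After a pretend grant, a maximal execution: P1, P7 — then nothing else fits. Verifying each step:
  pool = (1, 3, 0)
  run P1 (needs (1, 2, 0), free (1, 3, 0)); after release of (0, 0, 1) the pool is (1, 3, 1)
  run P7 (needs (0, 3, 1), free (1, 3, 1)); after release of (0, 1, 1) the pool is (1, 4, 2)
  P3 still needs (4, 3, 0) but only (1, 4, 2) is free — short on type-A units
  P8 still needs (3, 3, 0) but only (1, 4, 2) is free — short on type-A units
  P2 still needs (2, 2, 1) but only (1, 4, 2) is free — short on type-A units
Processes that could never finish after the grant: P3, P8 and P2.


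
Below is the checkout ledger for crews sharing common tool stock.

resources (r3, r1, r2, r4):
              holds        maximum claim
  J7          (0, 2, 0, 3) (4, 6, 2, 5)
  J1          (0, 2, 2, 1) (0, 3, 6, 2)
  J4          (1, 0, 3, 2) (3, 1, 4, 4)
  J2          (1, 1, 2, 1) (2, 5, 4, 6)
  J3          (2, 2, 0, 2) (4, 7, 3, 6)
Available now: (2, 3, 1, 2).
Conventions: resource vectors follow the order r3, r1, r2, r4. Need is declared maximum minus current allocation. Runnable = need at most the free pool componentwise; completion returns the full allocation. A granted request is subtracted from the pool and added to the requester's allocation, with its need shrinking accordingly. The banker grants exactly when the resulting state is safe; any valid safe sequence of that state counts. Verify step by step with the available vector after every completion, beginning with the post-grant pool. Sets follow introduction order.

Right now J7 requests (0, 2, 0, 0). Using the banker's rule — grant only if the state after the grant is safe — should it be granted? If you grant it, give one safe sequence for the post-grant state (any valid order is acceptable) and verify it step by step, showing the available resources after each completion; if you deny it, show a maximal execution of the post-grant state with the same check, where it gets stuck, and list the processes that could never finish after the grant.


DENY: after the grant no complete ordering would exist.
Key observation: after J4, J1 the pool peaks at (3, 3, 6, 5), and each blocked process is short somewhere: J7 on r3; J2 on r1; J3 on r1.
On the post-grant state, J4, J1 is a maximal run — nothing extends it. Step-by-step check:
  pool = (2, 1, 1, 2)
  J4: need (2, 1, 1, 2) fits (2, 1, 1, 2); releases (1, 0, 3, 2), pool now (3, 1, 4, 4)
  J1: need (0, 1, 4, 1) fits (3, 1, 4, 4); releases (0, 2, 2, 1), pool now (3, 3, 6, 5)
  J7 cannot run: need (4, 2, 2, 2) vs free (3, 3, 6, 5) (insufficient r3)
  J2 cannot run: need (1, 4, 2, 5) vs free (3, 3, 6, 5) (insufficient r1)
  J3 cannot run: need (2, 5, 3, 4) vs free (3, 3, 6, 5) (insufficient r1)
Processes that could never finish after the grant: J7, J2 and J3.


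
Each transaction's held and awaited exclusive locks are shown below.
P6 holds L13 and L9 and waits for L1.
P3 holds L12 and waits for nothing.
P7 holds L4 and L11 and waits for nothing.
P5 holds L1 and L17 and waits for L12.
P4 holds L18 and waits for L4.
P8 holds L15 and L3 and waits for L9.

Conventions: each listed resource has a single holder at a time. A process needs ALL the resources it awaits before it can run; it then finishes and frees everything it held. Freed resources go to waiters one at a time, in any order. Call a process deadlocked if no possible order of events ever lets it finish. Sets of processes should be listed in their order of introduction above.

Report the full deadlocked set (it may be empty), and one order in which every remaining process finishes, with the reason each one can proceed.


The deadlocked set is empty.
Key observation: every chain of waits terminates; starting from the processes that wait on nothing, all the rest unlock in turn.
A valid finishing order for the others: P7, P3, P5, P6, P8, P4.
Step-by-step check:
  P7 waits on nothing -> runs at once and releases L4 and L11
  P3 waits on nothing -> runs at once and releases L12
  run P5 (all its waits — L12 — are resolved); releases L1 and L17
  run P6 (all its waits — L1 — are resolved); releases L13 and L9
  run P8 (all its waits — L9 — are resolved); releases L15 and L3
  run P4 (all its waits — L4 — are resolved); releases L18


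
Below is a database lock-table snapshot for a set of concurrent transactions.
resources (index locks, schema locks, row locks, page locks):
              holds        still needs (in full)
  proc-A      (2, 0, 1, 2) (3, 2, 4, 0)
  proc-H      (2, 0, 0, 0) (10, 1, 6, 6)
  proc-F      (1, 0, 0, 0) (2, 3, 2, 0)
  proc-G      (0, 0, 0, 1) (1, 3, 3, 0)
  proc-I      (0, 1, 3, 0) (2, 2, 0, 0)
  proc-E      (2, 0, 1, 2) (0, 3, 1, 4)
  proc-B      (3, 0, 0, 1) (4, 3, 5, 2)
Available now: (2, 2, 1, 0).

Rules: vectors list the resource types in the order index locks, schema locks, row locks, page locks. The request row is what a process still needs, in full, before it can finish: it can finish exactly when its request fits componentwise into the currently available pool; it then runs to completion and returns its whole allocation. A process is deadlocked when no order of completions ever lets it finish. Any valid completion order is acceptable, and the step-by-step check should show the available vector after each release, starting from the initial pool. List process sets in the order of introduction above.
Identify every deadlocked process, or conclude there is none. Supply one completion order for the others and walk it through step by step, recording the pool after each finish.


No process is deadlocked.
Key observation: proc-I leads a chain of completions in which each release enables another process.
One completion order for the rest: proc-I, proc-F, proc-G, proc-A, proc-B, proc-E, proc-H. Step-by-step check:
  pool = (2, 2, 1, 0)
  proc-I: need (2, 2, 0, 0) fits (2, 2, 1, 0); releases (0, 1, 3, 0), pool now (2, 3, 4, 0)
  proc-F: need (2, 3, 2, 0) fits (2, 3, 4, 0); releases (1, 0, 0, 0), pool now (3, 3, 4, 0)
  proc-G: need (1, 3, 3, 0) fits (3, 3, 4, 0); releases (0, 0, 0, 1), pool now (3, 3, 4, 1)
  proc-A: need (3, 2, 4, 0) fits (3, 3, 4, 1); releases (2, 0, 1, 2), pool now (5, 3, 5, 3)
  proc-B: need (4, 3, 5, 2) fits (5, 3, 5, 3); releases (3, 0, 0, 1), pool now (8, 3, 5, 4)
  proc-E: need (0, 3, 1, 4) fits (8, 3, 5, 4); releases (2, 0, 1, 2), pool now (10, 3, 6, 6)
  proc-H: need (10, 1, 6, 6) fits (10, 3, 6, 6); releases (2, 0, 0, 0), pool now (12, 3, 6, 6)


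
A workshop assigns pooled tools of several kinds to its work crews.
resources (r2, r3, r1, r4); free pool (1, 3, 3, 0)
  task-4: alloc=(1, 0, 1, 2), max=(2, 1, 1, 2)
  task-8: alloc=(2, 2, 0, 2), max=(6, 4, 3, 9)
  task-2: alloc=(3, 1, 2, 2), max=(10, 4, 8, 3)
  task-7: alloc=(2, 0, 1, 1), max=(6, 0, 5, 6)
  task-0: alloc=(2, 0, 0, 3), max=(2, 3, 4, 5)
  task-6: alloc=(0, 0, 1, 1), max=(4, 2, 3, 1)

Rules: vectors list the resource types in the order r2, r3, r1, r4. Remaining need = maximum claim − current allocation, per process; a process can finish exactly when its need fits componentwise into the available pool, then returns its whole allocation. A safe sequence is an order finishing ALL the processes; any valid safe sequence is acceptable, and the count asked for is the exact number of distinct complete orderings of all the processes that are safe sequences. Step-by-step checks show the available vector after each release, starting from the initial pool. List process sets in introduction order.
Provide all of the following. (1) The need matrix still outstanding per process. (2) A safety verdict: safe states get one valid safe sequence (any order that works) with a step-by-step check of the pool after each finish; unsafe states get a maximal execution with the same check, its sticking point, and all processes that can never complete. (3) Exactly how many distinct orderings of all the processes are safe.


(1) Remaining need (order r2, r3, r1, r4):
  task-4: (1, 1, 0, 0)
  task-8: (4, 2, 3, 7)
  task-2: (7, 3, 6, 1)
  task-7: (4, 0, 4, 5)
  task-0: (0, 3, 4, 2)
  task-6: (4, 2, 2, 0)
(2) SAFE — a valid safe sequence is task-4, task-0, task-6, task-7, task-8, task-2.
Key observation: reading the order forward, task-4 is the first process whose need (1, 1, 0, 0) meets the free pool (1, 3, 3, 0) exactly on a resource it requests.
Check, step by step:
  pool = (1, 3, 3, 0)
  task-4 needs (1, 1, 0, 0) <= (1, 3, 3, 0) -> finishes; pool += (1, 0, 1, 2) = (2, 3, 4, 2)
  task-0 needs (0, 3, 4, 2) <= (2, 3, 4, 2) -> finishes; pool += (2, 0, 0, 3) = (4, 3, 4, 5)
  task-6 needs (4, 2, 2, 0) <= (4, 3, 4, 5) -> finishes; pool += (0, 0, 1, 1) = (4, 3, 5, 6)
  task-7 needs (4, 0, 4, 5) <= (4, 3, 5, 6) -> finishes; pool += (2, 0, 1, 1) = (6, 3, 6, 7)
  task-8 needs (4, 2, 3, 7) <= (6, 3, 6, 7) -> finishes; pool += (2, 2, 0, 2) = (8, 5, 6, 9)
  task-2 needs (7, 3, 6, 1) <= (8, 5, 6, 9) -> finishes; pool += (3, 1, 2, 2) = (11, 6, 8, 11)
(3) Precisely 2 of the possible complete orderings are safe sequences.


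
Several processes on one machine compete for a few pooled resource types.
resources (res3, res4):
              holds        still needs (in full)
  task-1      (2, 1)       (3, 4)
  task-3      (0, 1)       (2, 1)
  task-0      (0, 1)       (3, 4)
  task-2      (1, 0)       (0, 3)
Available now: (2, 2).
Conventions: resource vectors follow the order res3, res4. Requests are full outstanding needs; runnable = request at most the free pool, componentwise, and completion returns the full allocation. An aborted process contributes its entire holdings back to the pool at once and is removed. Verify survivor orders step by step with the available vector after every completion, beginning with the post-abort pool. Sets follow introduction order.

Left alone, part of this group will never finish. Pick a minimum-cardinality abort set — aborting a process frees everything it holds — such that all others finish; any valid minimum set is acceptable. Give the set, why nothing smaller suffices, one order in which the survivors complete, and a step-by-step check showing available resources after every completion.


The answer: abort task-1.
Key observation: task-0 could never have finished before the abort; with (2, 1) returned by task-1, it fits at step 3.
Minimality: the empty abort set fails — the state is deadlocked as it stands.
One survivor order: task-2, task-3, task-0. Verifying each step (post-abort pool first):
  pool = (4, 3)
  task-2: need (0, 3) fits (4, 3); releases (1, 0), pool now (5, 3)
  task-3: need (2, 1) fits (5, 3); releases (0, 1), pool now (5, 4)
  task-0: need (3, 4) fits (5, 4); releases (0, 1), pool now (5, 5)


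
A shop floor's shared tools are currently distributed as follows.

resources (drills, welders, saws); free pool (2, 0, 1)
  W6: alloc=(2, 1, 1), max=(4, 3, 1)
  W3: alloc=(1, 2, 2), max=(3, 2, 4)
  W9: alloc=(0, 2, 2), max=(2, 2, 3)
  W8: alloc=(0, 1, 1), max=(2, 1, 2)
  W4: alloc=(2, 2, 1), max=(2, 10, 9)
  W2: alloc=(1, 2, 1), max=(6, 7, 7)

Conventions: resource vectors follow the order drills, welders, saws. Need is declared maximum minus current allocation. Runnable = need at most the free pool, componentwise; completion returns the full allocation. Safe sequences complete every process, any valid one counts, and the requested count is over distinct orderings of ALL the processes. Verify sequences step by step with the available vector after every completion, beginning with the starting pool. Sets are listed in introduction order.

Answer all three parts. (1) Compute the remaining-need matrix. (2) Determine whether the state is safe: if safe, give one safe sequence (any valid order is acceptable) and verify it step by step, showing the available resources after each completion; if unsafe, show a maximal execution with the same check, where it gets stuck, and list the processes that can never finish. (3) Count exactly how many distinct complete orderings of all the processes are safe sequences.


(1) Need matrix, components ordered drills, welders, saws:
  W6: (2, 2, 0)
  W3: (2, 0, 2)
  W9: (2, 0, 1)
  W8: (2, 0, 1)
  W4: (0, 8, 8)
  W2: (5, 5, 6)
(2) SAFE — a valid safe sequence is W9, W8, W6, W3, W2, W4.
Key observation: W9 is the earliest step where a requested resource binds exactly: need (2, 0, 1), pool (2, 0, 1) at its turn.
Verifying each step:
  pool = (2, 0, 1)
  W9 needs (2, 0, 1) <= (2, 0, 1) -> finishes; pool += (0, 2, 2) = (2, 2, 3)
  W8 needs (2, 0, 1) <= (2, 2, 3) -> finishes; pool += (0, 1, 1) = (2, 3, 4)
  W6 needs (2, 2, 0) <= (2, 3, 4) -> finishes; pool += (2, 1, 1) = (4, 4, 5)
  W3 needs (2, 0, 2) <= (4, 4, 5) -> finishes; pool += (1, 2, 2) = (5, 6, 7)
  W2 needs (5, 5, 6) <= (5, 6, 7) -> finishes; pool += (1, 2, 1) = (6, 8, 8)
  W4 needs (0, 8, 8) <= (6, 8, 8) -> finishes; pool += (2, 2, 1) = (8, 10, 9)
(3) Precisely 12 of the possible complete orderings are safe sequences.


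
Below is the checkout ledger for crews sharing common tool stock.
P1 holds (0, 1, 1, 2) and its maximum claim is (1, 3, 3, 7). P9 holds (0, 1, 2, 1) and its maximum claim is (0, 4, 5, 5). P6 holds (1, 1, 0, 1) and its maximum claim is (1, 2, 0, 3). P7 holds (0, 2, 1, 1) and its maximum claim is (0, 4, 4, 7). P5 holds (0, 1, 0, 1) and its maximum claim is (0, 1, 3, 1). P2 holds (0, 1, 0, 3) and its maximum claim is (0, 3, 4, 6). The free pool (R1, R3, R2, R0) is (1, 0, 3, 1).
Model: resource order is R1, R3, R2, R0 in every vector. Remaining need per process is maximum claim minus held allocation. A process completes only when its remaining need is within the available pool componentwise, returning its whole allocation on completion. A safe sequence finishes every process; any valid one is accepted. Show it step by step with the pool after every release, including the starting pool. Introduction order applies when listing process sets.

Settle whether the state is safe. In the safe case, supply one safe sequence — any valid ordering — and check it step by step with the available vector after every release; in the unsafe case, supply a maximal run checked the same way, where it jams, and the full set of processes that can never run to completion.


UNSAFE.
Key observation: after P5, P6 the pool peaks at (2, 2, 3, 3), and each blocked process is short somewhere: P1 on R0; P9 on R3, R0; P7 on R0; P2 on R2.
Going as far as possible: P5, P6; after that, nothing fits. Check, step by step:
  pool = (1, 0, 3, 1)
  P5: need (0, 0, 3, 0) fits (1, 0, 3, 1); releases (0, 1, 0, 1), pool now (1, 1, 3, 2)
  P6: need (0, 1, 0, 2) fits (1, 1, 3, 2); releases (1, 1, 0, 1), pool now (2, 2, 3, 3)
  P1 still needs (1, 2, 2, 5) but only (2, 2, 3, 3) is free — short on R0
  P9 still needs (0, 3, 3, 4) but only (2, 2, 3, 3) is free — short on R3 and R0
  P7 still needs (0, 2, 3, 6) but only (2, 2, 3, 3) is free — short on R0
  P2 still needs (0, 2, 4, 3) but only (2, 2, 3, 3) is free — short on R2
Processes that can never finish: P1, P9, P7 and P2.


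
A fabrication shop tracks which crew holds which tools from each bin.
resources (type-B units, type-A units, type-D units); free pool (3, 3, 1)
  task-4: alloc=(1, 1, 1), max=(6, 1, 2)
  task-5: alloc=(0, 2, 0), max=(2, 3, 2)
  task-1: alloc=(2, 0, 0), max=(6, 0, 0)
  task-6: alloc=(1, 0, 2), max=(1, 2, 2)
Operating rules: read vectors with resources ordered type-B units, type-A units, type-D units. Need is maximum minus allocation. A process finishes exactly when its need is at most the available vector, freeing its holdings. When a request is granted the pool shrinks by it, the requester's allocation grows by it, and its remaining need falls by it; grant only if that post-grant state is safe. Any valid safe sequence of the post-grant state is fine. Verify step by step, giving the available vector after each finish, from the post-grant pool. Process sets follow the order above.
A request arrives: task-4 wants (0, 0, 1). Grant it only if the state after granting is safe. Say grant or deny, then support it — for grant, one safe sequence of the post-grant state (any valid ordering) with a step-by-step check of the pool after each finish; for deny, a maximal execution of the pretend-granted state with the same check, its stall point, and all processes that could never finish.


GRANT: granting preserves safety; a valid post-grant sequence is task-6, task-5, task-1, task-4.
Key observation: (3, 3, 0) free after granting still covers task-6 first, and each release covers the next.
Verifying the post-grant state step by step:
  pool = (3, 3, 0)
  task-6 needs (0, 2, 0) <= (3, 3, 0) -> finishes; pool += (1, 0, 2) = (4, 3, 2)
  task-5 needs (2, 1, 2) <= (4, 3, 2) -> finishes; pool += (0, 2, 0) = (4, 5, 2)
  task-1 needs (4, 0, 0) <= (4, 5, 2) -> finishes; pool += (2, 0, 0) = (6, 5, 2)
  task-4 needs (5, 0, 0) <= (6, 5, 2) -> finishes; pool += (1, 1, 2) = (7, 6, 4)


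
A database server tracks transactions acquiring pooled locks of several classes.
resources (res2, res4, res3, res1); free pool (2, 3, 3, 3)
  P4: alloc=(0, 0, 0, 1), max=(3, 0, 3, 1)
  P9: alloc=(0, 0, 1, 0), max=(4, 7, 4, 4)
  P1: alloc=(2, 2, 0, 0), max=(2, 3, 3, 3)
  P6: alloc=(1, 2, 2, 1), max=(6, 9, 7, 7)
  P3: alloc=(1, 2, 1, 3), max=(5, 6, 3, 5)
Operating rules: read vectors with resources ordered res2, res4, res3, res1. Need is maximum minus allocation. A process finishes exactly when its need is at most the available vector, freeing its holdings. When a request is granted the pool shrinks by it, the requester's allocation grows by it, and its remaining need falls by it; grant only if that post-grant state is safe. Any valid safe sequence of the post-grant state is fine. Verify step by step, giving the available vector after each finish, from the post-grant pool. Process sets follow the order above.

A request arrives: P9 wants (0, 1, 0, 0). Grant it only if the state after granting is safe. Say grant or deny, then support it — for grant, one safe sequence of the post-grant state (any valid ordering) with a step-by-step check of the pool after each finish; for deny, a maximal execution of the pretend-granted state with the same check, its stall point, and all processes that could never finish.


GRANT: granting preserves safety; a valid post-grant sequence is P1, P3, P9, P4, P6.
Key observation: post-grant, (2, 2, 3, 3) remains, and an order beginning with P1 completes everyone.
Check on the post-grant state, step by step:
  pool = (2, 2, 3, 3)
  P1: need (0, 1, 3, 3) fits (2, 2, 3, 3); releases (2, 2, 0, 0), pool now (4, 4, 3, 3)
  P3: need (4, 4, 2, 2) fits (4, 4, 3, 3); releases (1, 2, 1, 3), pool now (5, 6, 4, 6)
  P9: need (4, 6, 3, 4) fits (5, 6, 4, 6); releases (0, 1, 1, 0), pool now (5, 7, 5, 6)
  P4: need (3, 0, 3, 0) fits (5, 7, 5, 6); releases (0, 0, 0, 1), pool now (5, 7, 5, 7)
  P6: need (5, 7, 5, 6) fits (5, 7, 5, 7); releases (1, 2, 2, 1), pool now (6, 9, 7, 8)


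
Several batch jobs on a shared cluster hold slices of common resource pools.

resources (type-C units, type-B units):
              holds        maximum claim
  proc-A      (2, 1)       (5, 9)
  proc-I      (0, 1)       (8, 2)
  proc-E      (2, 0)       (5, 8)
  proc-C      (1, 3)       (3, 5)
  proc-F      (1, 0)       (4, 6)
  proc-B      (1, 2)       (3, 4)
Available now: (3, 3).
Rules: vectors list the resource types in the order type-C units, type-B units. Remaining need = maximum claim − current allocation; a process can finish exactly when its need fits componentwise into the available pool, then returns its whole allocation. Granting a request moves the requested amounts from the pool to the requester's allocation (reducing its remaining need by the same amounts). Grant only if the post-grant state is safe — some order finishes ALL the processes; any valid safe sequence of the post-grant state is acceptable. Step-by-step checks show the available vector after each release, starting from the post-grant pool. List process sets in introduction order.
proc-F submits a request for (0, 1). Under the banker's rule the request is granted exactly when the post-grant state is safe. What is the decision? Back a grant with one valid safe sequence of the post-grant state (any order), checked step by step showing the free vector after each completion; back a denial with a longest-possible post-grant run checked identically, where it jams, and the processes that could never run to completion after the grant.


GRANT. The post-grant state is safe; one safe sequence: proc-C, proc-F, proc-B, proc-A, proc-E, proc-I.
Key observation: (3, 2) free after granting still covers proc-C first, and each release covers the next.
Step-by-step check of the post-grant state:
  pool = (3, 2)
  run proc-C (needs (2, 2), free (3, 2)); after release of (1, 3) the pool is (4, 5)
  run proc-F (needs (3, 5), free (4, 5)); after release of (1, 1) the pool is (5, 6)
  run proc-B (needs (2, 2), free (5, 6)); after release of (1, 2) the pool is (6, 8)
  run proc-A (needs (3, 8), free (6, 8)); after release of (2, 1) the pool is (8, 9)
  run proc-E (needs (3, 8), free (8, 9)); after release of (2, 0) the pool is (10, 9)
  run proc-I (needs (8, 1), free (10, 9)); after release of (0, 1) the pool is (10, 10)


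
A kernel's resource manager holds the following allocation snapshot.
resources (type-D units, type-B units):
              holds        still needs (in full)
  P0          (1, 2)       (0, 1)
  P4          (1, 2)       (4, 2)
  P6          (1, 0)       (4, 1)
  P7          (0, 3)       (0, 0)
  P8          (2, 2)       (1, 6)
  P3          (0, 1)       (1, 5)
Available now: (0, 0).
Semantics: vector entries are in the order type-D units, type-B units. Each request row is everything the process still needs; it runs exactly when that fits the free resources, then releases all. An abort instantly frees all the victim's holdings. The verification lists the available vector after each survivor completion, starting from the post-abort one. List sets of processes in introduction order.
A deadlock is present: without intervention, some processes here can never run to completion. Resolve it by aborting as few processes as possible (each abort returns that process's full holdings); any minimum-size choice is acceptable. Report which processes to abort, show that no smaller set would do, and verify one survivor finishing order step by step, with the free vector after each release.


Minimum abort set: P6.
Key observation: the returned (1, 0) from P6 is what brings P4 — unrunnable before, under any order — into play at step 5.
No smaller set exists: with zero aborts the deadlock remains.
Survivors finish in the order: P7, P0, P3, P8, P4. Walking it through (pool after the aborts first):
  pool = (1, 0)
  P7: need (0, 0) fits (1, 0); releases (0, 3), pool now (1, 3)
  P0: need (0, 1) fits (1, 3); releases (1, 2), pool now (2, 5)
  P3: need (1, 5) fits (2, 5); releases (0, 1), pool now (2, 6)
  P8: need (1, 6) fits (2, 6); releases (2, 2), pool now (4, 8)
  P4: need (4, 2) fits (4, 8); releases (1, 2), pool now (5, 10)


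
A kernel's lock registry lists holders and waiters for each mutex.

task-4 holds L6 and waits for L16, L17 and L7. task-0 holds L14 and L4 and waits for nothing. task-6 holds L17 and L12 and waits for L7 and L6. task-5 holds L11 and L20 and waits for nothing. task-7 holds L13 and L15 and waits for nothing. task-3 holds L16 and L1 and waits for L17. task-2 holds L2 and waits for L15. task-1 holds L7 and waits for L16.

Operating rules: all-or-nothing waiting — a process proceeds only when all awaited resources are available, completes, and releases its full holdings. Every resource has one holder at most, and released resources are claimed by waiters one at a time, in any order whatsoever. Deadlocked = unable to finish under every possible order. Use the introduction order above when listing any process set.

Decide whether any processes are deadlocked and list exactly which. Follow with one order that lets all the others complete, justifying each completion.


Deadlocked set: task-4, task-6, task-3 and task-1.
Key observation: along task-4 -> task-6 -> task-4, each member waits on what the next one holds — a deadlock; task-3 and task-1 are caught in further circular waits.
The rest can finish in the order task-0, task-5, task-7, task-2.
Verifying each step:
  task-0 waits on nothing -> runs at once and releases L14 and L4
  task-5 waits on nothing -> runs at once and releases L11 and L20
  task-7 waits on nothing -> runs at once and releases L13 and L15
  task-2: everything it awaited (L15) is free; runs, freeing L2


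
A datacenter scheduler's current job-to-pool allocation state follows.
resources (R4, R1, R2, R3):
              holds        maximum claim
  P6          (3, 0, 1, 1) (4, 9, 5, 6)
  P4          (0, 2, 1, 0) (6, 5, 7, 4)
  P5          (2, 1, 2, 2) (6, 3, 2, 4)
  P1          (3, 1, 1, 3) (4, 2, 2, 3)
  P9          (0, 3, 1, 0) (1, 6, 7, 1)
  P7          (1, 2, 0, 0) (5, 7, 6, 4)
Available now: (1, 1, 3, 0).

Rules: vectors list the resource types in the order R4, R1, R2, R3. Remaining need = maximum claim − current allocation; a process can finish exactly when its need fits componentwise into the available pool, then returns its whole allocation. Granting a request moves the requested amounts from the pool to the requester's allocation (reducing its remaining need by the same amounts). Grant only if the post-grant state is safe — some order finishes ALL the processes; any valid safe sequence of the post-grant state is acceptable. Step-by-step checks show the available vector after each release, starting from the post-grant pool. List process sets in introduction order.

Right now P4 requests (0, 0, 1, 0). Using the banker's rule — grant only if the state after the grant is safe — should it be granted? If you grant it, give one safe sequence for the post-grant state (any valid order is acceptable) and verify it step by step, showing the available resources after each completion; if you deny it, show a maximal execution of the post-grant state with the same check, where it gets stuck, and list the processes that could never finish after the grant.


GRANT — the state after the grant stays safe, e.g. via P1, P5, P4, P7, P9, P6.
Key observation: (1, 1, 2, 0) free after granting still covers P1 first, and each release covers the next.
Check on the post-grant state, step by step:
  pool = (1, 1, 2, 0)
  P1: need (1, 1, 1, 0) fits (1, 1, 2, 0); releases (3, 1, 1, 3), pool now (4, 2, 3, 3)
  P5: need (4, 2, 0, 2) fits (4, 2, 3, 3); releases (2, 1, 2, 2), pool now (6, 3, 5, 5)
  P4: need (6, 3, 5, 4) fits (6, 3, 5, 5); releases (0, 2, 2, 0), pool now (6, 5, 7, 5)
  P7: need (4, 5, 6, 4) fits (6, 5, 7, 5); releases (1, 2, 0, 0), pool now (7, 7, 7, 5)
  P9: need (1, 3, 6, 1) fits (7, 7, 7, 5); releases (0, 3, 1, 0), pool now (7, 10, 8, 5)
  P6: need (1, 9, 4, 5) fits (7, 10, 8, 5); releases (3, 0, 1, 1), pool now (10, 10, 9, 6)


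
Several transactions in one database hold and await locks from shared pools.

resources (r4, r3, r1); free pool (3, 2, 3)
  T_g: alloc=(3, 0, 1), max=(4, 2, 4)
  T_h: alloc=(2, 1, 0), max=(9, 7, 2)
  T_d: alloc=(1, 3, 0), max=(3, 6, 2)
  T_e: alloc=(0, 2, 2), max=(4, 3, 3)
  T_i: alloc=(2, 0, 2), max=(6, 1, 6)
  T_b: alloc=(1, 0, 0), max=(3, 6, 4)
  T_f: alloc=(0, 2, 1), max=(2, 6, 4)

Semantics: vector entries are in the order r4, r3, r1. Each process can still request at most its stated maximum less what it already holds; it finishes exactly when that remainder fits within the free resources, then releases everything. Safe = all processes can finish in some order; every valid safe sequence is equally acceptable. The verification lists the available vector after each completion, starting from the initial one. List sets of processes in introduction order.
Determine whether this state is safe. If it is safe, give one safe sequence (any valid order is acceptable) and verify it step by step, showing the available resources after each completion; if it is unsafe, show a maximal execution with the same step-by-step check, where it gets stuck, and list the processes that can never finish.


SAFE, for example via the order T_g, T_e, T_i, T_f, T_d, T_b, T_h.
Key observation: the first exact fit in this order is T_g — it needs (1, 2, 3) with (3, 2, 3) free, meeting a requested resource to the last unit.
Walking it through:
  pool = (3, 2, 3)
  run T_g (needs (1, 2, 3), free (3, 2, 3)); after release of (3, 0, 1) the pool is (6, 2, 4)
  run T_e (needs (4, 1, 1), free (6, 2, 4)); after release of (0, 2, 2) the pool is (6, 4, 6)
  run T_i (needs (4, 1, 4), free (6, 4, 6)); after release of (2, 0, 2) the pool is (8, 4, 8)
  run T_f (needs (2, 4, 3), free (8, 4, 8)); after release of (0, 2, 1) the pool is (8, 6, 9)
  run T_d (needs (2, 3, 2), free (8, 6, 9)); after release of (1, 3, 0) the pool is (9, 9, 9)
  run T_b (needs (2, 6, 4), free (9, 9, 9)); after release of (1, 0, 0) the pool is (10, 9, 9)
  run T_h (needs (7, 6, 2), free (10, 9, 9)); after release of (2, 1, 0) the pool is (12, 10, 9)


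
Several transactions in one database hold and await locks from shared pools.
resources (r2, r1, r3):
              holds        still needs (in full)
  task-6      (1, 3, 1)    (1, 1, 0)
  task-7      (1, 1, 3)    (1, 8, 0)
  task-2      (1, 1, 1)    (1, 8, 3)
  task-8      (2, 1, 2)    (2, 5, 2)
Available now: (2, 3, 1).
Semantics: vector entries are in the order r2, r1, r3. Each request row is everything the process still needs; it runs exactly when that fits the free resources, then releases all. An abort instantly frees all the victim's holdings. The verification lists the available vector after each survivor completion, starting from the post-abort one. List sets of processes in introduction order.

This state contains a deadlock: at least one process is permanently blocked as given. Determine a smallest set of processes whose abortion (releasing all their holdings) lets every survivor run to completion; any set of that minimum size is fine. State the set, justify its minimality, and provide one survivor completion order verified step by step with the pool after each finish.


Abort task-7.
Key observation: aborting task-7 returns (1, 1, 3), and task-2 — hopeless before — runs at step 3 with the returned capacity in the pool.
No smaller set exists: with zero aborts the deadlock remains.
The survivors complete as task-6, task-8, task-2. Walking it through (starting from the post-abort pool):
  pool = (3, 4, 4)
  run task-6 (needs (1, 1, 0), free (3, 4, 4)); after release of (1, 3, 1) the pool is (4, 7, 5)
  run task-8 (needs (2, 5, 2), free (4, 7, 5)); after release of (2, 1, 2) the pool is (6, 8, 7)
  run task-2 (needs (1, 8, 3), free (6, 8, 7)); after release of (1, 1, 1) the pool is (7, 9, 8)


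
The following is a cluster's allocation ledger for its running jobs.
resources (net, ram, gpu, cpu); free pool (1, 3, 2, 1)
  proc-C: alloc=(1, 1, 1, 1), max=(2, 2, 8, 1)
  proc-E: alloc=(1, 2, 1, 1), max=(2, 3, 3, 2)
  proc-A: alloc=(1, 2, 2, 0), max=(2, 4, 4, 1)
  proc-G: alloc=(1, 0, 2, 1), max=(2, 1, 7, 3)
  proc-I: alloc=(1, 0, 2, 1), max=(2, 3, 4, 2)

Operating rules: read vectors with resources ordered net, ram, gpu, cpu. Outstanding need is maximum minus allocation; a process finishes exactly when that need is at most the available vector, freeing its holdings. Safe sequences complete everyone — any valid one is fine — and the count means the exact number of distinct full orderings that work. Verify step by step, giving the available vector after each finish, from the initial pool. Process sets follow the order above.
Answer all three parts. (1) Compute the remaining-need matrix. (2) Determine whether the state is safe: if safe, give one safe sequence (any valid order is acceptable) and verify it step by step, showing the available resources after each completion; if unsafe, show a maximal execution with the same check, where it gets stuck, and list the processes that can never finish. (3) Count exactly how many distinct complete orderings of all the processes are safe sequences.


(1) Need matrix, components ordered net, ram, gpu, cpu:
  proc-C: (1, 1, 7, 0)
  proc-E: (1, 1, 2, 1)
  proc-A: (1, 2, 2, 1)
  proc-G: (1, 1, 5, 2)
  proc-I: (1, 3, 2, 1)
(2) SAFE. One safe sequence: proc-A, proc-I, proc-E, proc-G, proc-C.
Key observation: the first exact fit in this order is proc-A — it needs (1, 2, 2, 1) with (1, 3, 2, 1) free, meeting a requested resource to the last unit.
Check, step by step:
  pool = (1, 3, 2, 1)
  proc-A needs (1, 2, 2, 1) <= (1, 3, 2, 1) -> finishes; pool += (1, 2, 2, 0) = (2, 5, 4, 1)
  proc-I needs (1, 3, 2, 1) <= (2, 5, 4, 1) -> finishes; pool += (1, 0, 2, 1) = (3, 5, 6, 2)
  proc-E needs (1, 1, 2, 1) <= (3, 5, 6, 2) -> finishes; pool += (1, 2, 1, 1) = (4, 7, 7, 3)
  proc-G needs (1, 1, 5, 2) <= (4, 7, 7, 3) -> finishes; pool += (1, 0, 2, 1) = (5, 7, 9, 4)
  proc-C needs (1, 1, 7, 0) <= (5, 7, 9, 4) -> finishes; pool += (1, 1, 1, 1) = (6, 8, 10, 5)
(3) Precisely 24 of the possible complete orderings are safe sequences.
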